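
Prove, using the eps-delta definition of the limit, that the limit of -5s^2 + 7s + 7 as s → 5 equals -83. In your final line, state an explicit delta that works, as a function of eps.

delta = min(1, eps/48)

Fix eps > 0. We want delta > 0 such that 0 < |s − 5| < delta implies |(-5s^2 + 7s + 7) + 83| < eps.
(-5s^2 + 7s + 7) + 83 = -5s^2 + 7s + 90 = (s − 5)(-5s - 18).
So |(-5s^2 + 7s + 7) + 83| = |s − 5|·|-5s - 18|.
Assume first that |s − 5| < 1, so |s| < 6. Then |-5s - 18| ≤ 5·6 + 18 = 48.
Hence |(-5s^2 + 7s + 7) + 83| ≤ 48|s − 5| < eps provided |s − 5| < eps/48.
Take delta = min(1, eps/48). Then 0 < |s − 5| < delta gives both |s − 5| < 1 and |s − 5| < eps/48, so |(-5s^2 + 7s + 7) + 83| < eps.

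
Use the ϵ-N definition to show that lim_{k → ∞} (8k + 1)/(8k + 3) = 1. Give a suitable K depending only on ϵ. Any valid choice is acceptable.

K = (1/4)/ϵ

Let ϵ > 0. For k ≥ 1, |(8k + 1)/(8k + 3) − 1| = |-16|/(8(8k + 3)) = 16/(8(8k + 3)).
Since 8k + 3 ≥ 8k for k ≥ 1, this is ≤ 16/(8·8k) = (1/4)/k.
So |(8k + 1)/(8k + 3) − 1| < ϵ whenever k > (1/4)/ϵ.
Take K = (1/4)/ϵ. If k > K then |(8k + 1)/(8k + 3) − 1| ≤ (1/4)/k < ϵ.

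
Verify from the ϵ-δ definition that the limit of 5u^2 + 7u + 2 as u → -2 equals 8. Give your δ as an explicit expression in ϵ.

δ = min(2, ϵ/23)

Let ϵ > 0 be given. We want δ > 0 such that 0 < |u + 2| < δ implies |(5u^2 + 7u + 2) − 8| < ϵ.
(5u^2 + 7u + 2) − 8 = 5u^2 + 7u - 6 = (u + 2)(5u - 3).
So |(5u^2 + 7u + 2) − 8| = |u + 2|·|5u - 3|.
Assume first that |u + 2| < 2, so |u| < 4. Then |5u - 3| ≤ 5·4 + 3 = 23.
Hence |(5u^2 + 7u + 2) − 8| ≤ 23|u + 2| < ϵ provided |u + 2| < ϵ/23.
Choosing δ = min(2, ϵ/23) ensures both conditions, hence |(5u^2 + 7u + 2) − 8| < ϵ.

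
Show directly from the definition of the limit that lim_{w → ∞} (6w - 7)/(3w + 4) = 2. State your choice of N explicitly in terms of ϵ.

N = 5/ϵ

Suppose ϵ > 0. We seek N > 0 such that w > N implies |(6w - 7)/(3w + 4) − 2| < ϵ.
(6w - 7)/(3w + 4) − 2 = (3(6w - 7) − 6(3w + 4)) / (3(3w + 4)) = -45/(3(3w + 4)).
For w > 0 we have 3w + 4 > 3w, so |(6w - 7)/(3w + 4) − 2| = 45/(3(3w + 4)) < 45/(3·3w) = 5/w.
Thus |(6w - 7)/(3w + 4) − 2| < ϵ whenever w > 5/ϵ.
Take N = 5/ϵ. If w > N then |(6w - 7)/(3w + 4) − 2| < 5/w < ϵ.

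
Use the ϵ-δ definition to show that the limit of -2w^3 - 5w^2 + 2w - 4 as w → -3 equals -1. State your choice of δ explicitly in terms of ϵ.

Let ϵ > 0. We want δ > 0 such that 0 < |w + 3| < δ implies |(-2w^3 - 5w^2 + 2w - 4) + 1| < ϵ.
(-2w^3 - 5w^2 + 2w - 4) + 1 = -2w^3 - 5w^2 + 2w - 3 = (w + 3)(-2w^2 + w - 1).
So |(-2w^3 - 5w^2 + 2w - 4) + 1| = |w + 3|·|-2w^2 + w - 1|.
Assume first that |w + 3| < 1, so |w| < 4. Then |-2w^2 + w - 1| ≤ 2·4^2 + 4 + 1 = 37.
Hence |(-2w^3 - 5w^2 + 2w - 4) + 1| ≤ 37|w + 3| < ϵ provided |w + 3| < ϵ/37.
Choosing δ = min(1, ϵ/37) ensures both conditions, hence |(-2w^3 - 5w^2 + 2w - 4) + 1| < ϵ.

δ = min(1, ϵ/37)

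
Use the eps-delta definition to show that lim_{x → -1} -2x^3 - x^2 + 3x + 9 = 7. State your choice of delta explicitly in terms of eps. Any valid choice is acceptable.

Let eps > 0. We want delta > 0 such that 0 < |x + 1| < delta implies |(-2x^3 - x^2 + 3x + 9) − 7| < eps.
(-2x^3 - x^2 + 3x + 9) − 7 = -2x^3 - x^2 + 3x + 2 = (x + 1)(-2x^2 + x + 2).
So |(-2x^3 - x^2 + 3x + 9) − 7| = |x + 1|·|-2x^2 + x + 2|.
Assume first that |x + 1| < 1, so |x| < 2. Then |-2x^2 + x + 2| ≤ 2·2^2 + 2 + 2 = 12.
Hence |(-2x^3 - x^2 + 3x + 9) − 7| ≤ 12|x + 1| < eps provided |x + 1| < eps/12.
Take delta = min(1, eps/12). Then 0 < |x + 1| < delta gives both |x + 1| < 1 and |x + 1| < eps/12, so |(-2x^3 - x^2 + 3x + 9) − 7| < eps.

delta = min(1, eps/12)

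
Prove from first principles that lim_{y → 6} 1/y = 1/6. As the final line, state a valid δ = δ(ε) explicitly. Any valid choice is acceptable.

Let ε > 0 be given. We seek δ > 0 such that 0 < |y − 6| < δ implies |1/y − (1/6)| < ε.
|1/y − (1/6)| = |6 − y|/(6·|y|) = |y − 6|/(6|y|).
Restrict δ ≤ 3. Then |y − 6| < 3 gives |y| > 3, so 6|y| > 18.
Then |1/y − (1/6)| < |y − 6|/18, which is < ε when |y − 6| < 18ε.
Take δ = min(3, 18ε). Then 0 < |y − 6| < δ gives both |y − 6| < 3 and |y − 6| < 18ε, so |1/y − (1/6)| < ε.

δ = min(3, 18ε)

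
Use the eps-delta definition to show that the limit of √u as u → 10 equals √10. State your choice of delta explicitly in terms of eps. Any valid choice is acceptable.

Let eps > 0 be given. We want delta > 0 such that 0 < |u − 10| < delta implies |√u − √10| < eps.
Multiplying by the conjugate, |√u − √10| = |u − 10|/(√u + √10).
Restrict delta ≤ 10 so that |u − 10| < 10 forces u > 0, and then √u + √10 > √10.
Hence |√u − √10| < |u − 10|/√10, which is < eps once |u − 10| < √10·eps.
Take delta = min(10, √10·eps). If 0 < |u − 10| < delta then u > 0 and |√u − √10| < |u − 10|/√10 < eps.

delta = min(10, √10·eps)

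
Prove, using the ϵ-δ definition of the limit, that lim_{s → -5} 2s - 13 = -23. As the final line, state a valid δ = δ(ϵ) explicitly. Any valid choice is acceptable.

Let ϵ > 0. We need δ > 0 so that 0 < |s + 5| < δ implies |(2s - 13) + 23| < ϵ.
|(2s - 13) + 23| = |2s + 10| = 2|s + 5|.
So 2|s + 5| < ϵ exactly when |s + 5| < ϵ/2.
Take δ = ϵ/2. If 0 < |s + 5| < δ then |(2s - 13) + 23| = 2|s + 5| < 2·(ϵ/2) = ϵ.

δ = ϵ/2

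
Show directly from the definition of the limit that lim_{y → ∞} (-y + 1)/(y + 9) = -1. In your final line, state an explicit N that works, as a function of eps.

Fix eps > 0. We seek N > 0 such that y > N implies |(-y + 1)/(y + 9) + 1| < eps.
(-y + 1)/(y + 9) + 1 = ((-y + 1) − (-1)(y + 9)) / ((y + 9)) = 10/((y + 9)).
For y > 0 we have y + 9 > y, so |(-y + 1)/(y + 9) + 1| = 10/((y + 9)) < 10/(y) = 10/y.
Thus |(-y + 1)/(y + 9) + 1| < eps whenever y > 10/eps.
Take N = 10/eps. If y > N then |(-y + 1)/(y + 9) + 1| < 10/y < eps.

N = 10/eps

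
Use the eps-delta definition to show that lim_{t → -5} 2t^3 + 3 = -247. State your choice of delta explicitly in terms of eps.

delta = min(1, eps/182)

Let eps > 0. We want delta > 0 such that 0 < |t + 5| < delta implies |(2t^3 + 3) + 247| < eps.
(2t^3 + 3) + 247 = 2t^3 + 250 = (t + 5)(2t^2 - 10t + 50).
So |(2t^3 + 3) + 247| = |t + 5|·|2t^2 - 10t + 50|.
Assume first that |t + 5| < 1, so |t| < 6. Then |2t^2 - 10t + 50| ≤ 2·6^2 + 10·6 + 50 = 182.
Hence |(2t^3 + 3) + 247| ≤ 182|t + 5| < eps provided |t + 5| < eps/182.
Take delta = min(1, eps/182). Then 0 < |t + 5| < delta gives both |t + 5| < 1 and |t + 5| < eps/182, so |(2t^3 + 3) + 247| < eps.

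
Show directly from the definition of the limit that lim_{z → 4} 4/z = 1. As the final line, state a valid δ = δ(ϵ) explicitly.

δ = min(2, 2ϵ)

Fix ϵ > 0. We seek δ > 0 such that 0 < |z − 4| < δ implies |4/z − 1| < ϵ.
|4/z − 1| = 4·|4 − z|/(4·|z|) = 4|z − 4|/(4|z|).
Require δ ≤ 2 so that |z| > 4 − 2 = 2, hence 4|z| > 8.
Then |4/z − 1| < 4|z − 4|/8, which is < ϵ when |z − 4| < 2ϵ.
Take δ = min(2, 2ϵ). Then 0 < |z − 4| < δ gives both |z − 4| < 2 and |z − 4| < 2ϵ, so |4/z − 1| < ϵ.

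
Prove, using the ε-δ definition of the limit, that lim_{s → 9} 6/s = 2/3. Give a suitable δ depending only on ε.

Fix ε > 0. We seek δ > 0 such that 0 < |s − 9| < δ implies |6/s − (2/3)| < ε.
|6/s − (2/3)| = 6·|9 − s|/(9·|s|) = 6|s − 9|/(9|s|).
Require δ ≤ 9/2 so that |s| > 9 − 9/2 = 9/2, hence 9|s| > 81/2.
Then |6/s − (2/3)| < 6|s − 9|/(81/2), which is < ε when |s − 9| < (27/4)ε.
Take δ = min(9/2, (27/4)ε). Then 0 < |s − 9| < δ gives both |s − 9| < 9/2 and |s − 9| < (27/4)ε, so |6/s − (2/3)| < ε.

δ = min(9/2, (27/4)ε)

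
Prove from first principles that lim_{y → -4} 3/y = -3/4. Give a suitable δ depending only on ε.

Let ε > 0. We seek δ > 0 such that 0 < |y + 4| < δ implies |3/y + 3/4| < ε.
|3/y + 3/4| = 3·|-4 − y|/(4·|y|) = 3|y + 4|/(4|y|).
Require δ ≤ 2 so that |y| > 4 − 2 = 2, hence 4|y| > 8.
Then |3/y + 3/4| < 3|y + 4|/8, which is < ε when |y + 4| < (8/3)ε.
Take δ = min(2, (8/3)ε). Then 0 < |y + 4| < δ gives both |y + 4| < 2 and |y + 4| < (8/3)ε, so |3/y + 3/4| < ε.

δ = min(2, (8/3)ε)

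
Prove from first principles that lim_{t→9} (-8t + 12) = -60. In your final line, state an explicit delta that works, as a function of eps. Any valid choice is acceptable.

delta = eps/8

Fix eps > 0. We need delta > 0 so that 0 < |t − 9| < delta implies |(-8t + 12) + 60| < eps.
|(-8t + 12) + 60| = |-8t + 72| = 8|t − 9|.
Thus it suffices that |t − 9| < eps/8.
Choosing delta = eps/8 gives |(-8t + 12) + 60| = 8|t − 9| < eps whenever |t − 9| < delta.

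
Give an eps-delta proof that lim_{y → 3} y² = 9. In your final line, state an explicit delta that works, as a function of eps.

Fix eps > 0. We seek delta > 0 with 0 < |y − 3| < delta ⇒ |y² − 9| < eps.
Factor: y² − 9 = (y − 3)(y + 3), so |y² − 9| = |y − 3|·|y + 3|.
Impose delta ≤ 1 so that |y| < 4; then |y + 3| ≤ 7.
Hence |y² − 9| ≤ 7|y − 3|, which is < eps once |y − 3| < eps/7.
Take delta = min(1, eps/7). If 0 < |y − 3| < delta then both bounds hold and |y² − 9| ≤ 7|y − 3| < 7·(eps/7) = eps.

delta = min(1, eps/7)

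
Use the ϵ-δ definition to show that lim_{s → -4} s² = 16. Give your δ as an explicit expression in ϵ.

Suppose ϵ > 0. We seek δ > 0 with 0 < |s + 4| < δ ⇒ |s² − 16| < ϵ.
Factor: s² − 16 = (s + 4)(s - 4), so |s² − 16| = |s + 4|·|s - 4|.
Impose δ ≤ 1 so that |s| < 5; then |s - 4| ≤ 9.
Hence |s² − 16| ≤ 9|s + 4|, which is < ϵ once |s + 4| < ϵ/9.
Take δ = min(1, ϵ/9). If 0 < |s + 4| < δ then both bounds hold and |s² − 16| ≤ 9|s + 4| < 9·(ϵ/9) = ϵ.

δ = min(1, ϵ/9)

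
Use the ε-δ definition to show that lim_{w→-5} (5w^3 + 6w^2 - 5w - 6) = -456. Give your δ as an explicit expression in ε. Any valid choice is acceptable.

δ = min(1, ε/384)

Let ε > 0. We want δ > 0 such that 0 < |w + 5| < δ implies |(5w^3 + 6w^2 - 5w - 6) + 456| < ε.
(5w^3 + 6w^2 - 5w - 6) + 456 = 5w^3 + 6w^2 - 5w + 450 = (w + 5)(5w^2 - 19w + 90).
So |(5w^3 + 6w^2 - 5w - 6) + 456| = |w + 5|·|5w^2 - 19w + 90|.
Require δ ≤ 1. Then |w + 5| < 1 gives |w| < 6, and by the triangle inequality |5w^2 - 19w + 90| ≤ 5·6^2 + 19·6 + 90 = 384.
Hence |(5w^3 + 6w^2 - 5w - 6) + 456| ≤ 384|w + 5| < ε provided |w + 5| < ε/384.
Take δ = min(1, ε/384). Then 0 < |w + 5| < δ gives both |w + 5| < 1 and |w + 5| < ε/384, so |(5w^3 + 6w^2 - 5w - 6) + 456| < ε.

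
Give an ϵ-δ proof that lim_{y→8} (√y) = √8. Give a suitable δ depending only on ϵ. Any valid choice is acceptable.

δ = min(8, √8·ϵ)

Let ϵ > 0. We want δ > 0 such that 0 < |y − 8| < δ implies |√y − √8| < ϵ.
Multiplying by the conjugate, |√y − √8| = |y − 8|/(√y + √8).
Restrict δ ≤ 8 so that |y − 8| < 8 forces y > 0, and then √y + √8 > √8.
Hence |√y − √8| < |y − 8|/√8, which is < ϵ once |y − 8| < √8·ϵ.
Take δ = min(8, √8·ϵ). If 0 < |y − 8| < δ then y > 0 and |√y − √8| < |y − 8|/√8 < ϵ.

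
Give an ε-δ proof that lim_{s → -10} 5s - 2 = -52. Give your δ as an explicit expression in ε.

Fix ε > 0. We need δ > 0 so that 0 < |s + 10| < δ implies |(5s - 2) + 52| < ε.
Since (5s - 2) + 52 = 5(s + 10), we have |(5s - 2) + 52| = 5|s + 10|.
Thus it suffices that |s + 10| < ε/5.
Choosing δ = ε/5 gives |(5s - 2) + 52| = 5|s + 10| < ε whenever |s + 10| < δ.

δ = ε/5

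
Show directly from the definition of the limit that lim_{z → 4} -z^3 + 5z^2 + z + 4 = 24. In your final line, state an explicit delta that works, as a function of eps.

Let eps > 0. We want delta > 0 such that 0 < |z − 4| < delta implies |(-z^3 + 5z^2 + z + 4) − 24| < eps.
(-z^3 + 5z^2 + z + 4) − 24 = -z^3 + 5z^2 + z - 20 = (z − 4)(-z^2 + z + 5).
So |(-z^3 + 5z^2 + z + 4) − 24| = |z − 4|·|-z^2 + z + 5|.
Assume first that |z − 4| < 2, so |z| < 6. Then |-z^2 + z + 5| ≤ 6^2 + 6 + 5 = 47.
Hence |(-z^3 + 5z^2 + z + 4) − 24| ≤ 47|z − 4| < eps provided |z − 4| < eps/47.
Take delta = min(2, eps/47). Then 0 < |z − 4| < delta gives both |z − 4| < 2 and |z − 4| < eps/47, so |(-z^3 + 5z^2 + z + 4) − 24| < eps.

delta = min(2, eps/47)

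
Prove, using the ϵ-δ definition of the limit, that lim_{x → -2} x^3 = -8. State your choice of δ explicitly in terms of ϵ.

δ = min(1, ϵ/19)

Suppose ϵ > 0. We seek δ > 0 with 0 < |x + 2| < δ ⇒ |x^3 + 8| < ϵ.
Factor: x^3 + 8 = (x + 2)(x^2 - 2x + 4), so |x^3 + 8| = |x + 2|·|x^2 - 2x + 4|.
Restrict δ ≤ 1. Then |x + 2| < 1 gives |x| < 3, so by the triangle inequality |x^2 - 2x + 4| ≤ 3^2 + 2·3 + 4 = 19.
Hence |x^3 + 8| ≤ 19|x + 2|, which is < ϵ once |x + 2| < ϵ/19.
Take δ = min(1, ϵ/19). If 0 < |x + 2| < δ then both bounds hold and |x^3 + 8| ≤ 19|x + 2| < 19·(ϵ/19) = ϵ.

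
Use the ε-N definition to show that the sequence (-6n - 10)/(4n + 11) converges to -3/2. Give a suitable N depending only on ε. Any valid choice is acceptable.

Fix ε > 0. For n ≥ 1, |(-6n - 10)/(4n + 11) + 3/2| = |26|/(4(4n + 11)) = 26/(4(4n + 11)).
Since 4n + 11 ≥ 4n for n ≥ 1, this is ≤ 26/(4·4n) = (13/8)/n.
So |(-6n - 10)/(4n + 11) + 3/2| < ε whenever n > (13/8)/ε.
Take N = (13/8)/ε. If n > N then |(-6n - 10)/(4n + 11) + 3/2| ≤ (13/8)/n < ε.

N = (13/8)/ε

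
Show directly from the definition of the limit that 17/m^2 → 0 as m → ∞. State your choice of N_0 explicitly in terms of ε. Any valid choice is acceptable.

Let ε > 0 be given. For m ≥ 1, |17/m^2 − 0| = 17/m^2.
17/m^2 < ε ⇔ m^2 > 17/ε ⇔ m > (17/ε)^{1/2}.
Take N_0 = (17/ε)^{1/2}. Then m > N_0 implies 17/m^2 < ε.

N_0 = (17/ε)^{1/2}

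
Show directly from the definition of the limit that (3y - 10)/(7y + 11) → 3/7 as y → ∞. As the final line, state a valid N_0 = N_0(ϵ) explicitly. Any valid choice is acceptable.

Fix ϵ > 0. We seek N_0 > 0 such that y > N_0 implies |(3y - 10)/(7y + 11) − (3/7)| < ϵ.
(3y - 10)/(7y + 11) − (3/7) = (7(3y - 10) − 3(7y + 11)) / (7(7y + 11)) = -103/(7(7y + 11)).
For y > 0 we have 7y + 11 > 7y, so |(3y - 10)/(7y + 11) − (3/7)| = 103/(7(7y + 11)) < 103/(7·7y) = (103/49)/y.
Thus |(3y - 10)/(7y + 11) − (3/7)| < ϵ whenever y > (103/49)/ϵ.
Take N_0 = (103/49)/ϵ. If y > N_0 then |(3y - 10)/(7y + 11) − (3/7)| < (103/49)/y < ϵ.

N_0 = (103/49)/ϵ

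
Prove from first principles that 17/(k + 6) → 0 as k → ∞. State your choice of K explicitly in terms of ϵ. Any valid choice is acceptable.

K = 17/ϵ

Let ϵ > 0. For k ≥ 1, |17/(k + 6) − 0| = 17/(k + 6) ≤ 17/k.
We need 17/k < ϵ, i.e. k > 17/ϵ.
Take K = 17/ϵ. If k > K then |17/(k + 6)| ≤ 17/k < ϵ.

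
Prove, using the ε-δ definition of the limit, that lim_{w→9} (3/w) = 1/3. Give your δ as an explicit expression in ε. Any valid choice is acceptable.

Suppose ε > 0. We seek δ > 0 such that 0 < |w − 9| < δ implies |3/w − (1/3)| < ε.
|3/w − (1/3)| = 3·|9 − w|/(9·|w|) = 3|w − 9|/(9|w|).
Require δ ≤ 9/2 so that |w| > 9 − 9/2 = 9/2, hence 9|w| > 81/2.
Then |3/w − (1/3)| < 3|w − 9|/(81/2), which is < ε when |w − 9| < (27/2)ε.
Take δ = min(9/2, (27/2)ε). Then 0 < |w − 9| < δ gives both |w − 9| < 9/2 and |w − 9| < (27/2)ε, so |3/w − (1/3)| < ε.

δ = min(9/2, (27/2)ε)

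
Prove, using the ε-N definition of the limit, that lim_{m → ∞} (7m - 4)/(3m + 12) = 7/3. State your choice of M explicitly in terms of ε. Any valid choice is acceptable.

M = (32/3)/ε

Let ε > 0. For m ≥ 1, |(7m - 4)/(3m + 12) − (7/3)| = |-96|/(3(3m + 12)) = 96/(3(3m + 12)).
Since 3m + 12 ≥ 3m for m ≥ 1, this is ≤ 96/(3·3m) = (32/3)/m.
So |(7m - 4)/(3m + 12) − (7/3)| < ε whenever m > (32/3)/ε.
Take M = (32/3)/ε. If m > M then |(7m - 4)/(3m + 12) − (7/3)| ≤ (32/3)/m < ε.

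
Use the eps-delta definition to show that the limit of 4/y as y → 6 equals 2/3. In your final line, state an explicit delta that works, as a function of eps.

delta = min(3, (9/2)eps)

Suppose eps > 0. We seek delta > 0 such that 0 < |y − 6| < delta implies |4/y − (2/3)| < eps.
|4/y − (2/3)| = 4·|6 − y|/(6·|y|) = 4|y − 6|/(6|y|).
Require delta ≤ 3 so that |y| > 6 − 3 = 3, hence 6|y| > 18.
Then |4/y − (2/3)| < 4|y − 6|/18, which is < eps when |y − 6| < (9/2)eps.
Take delta = min(3, (9/2)eps). Then 0 < |y − 6| < delta gives both |y − 6| < 3 and |y − 6| < (9/2)eps, so |4/y − (2/3)| < eps.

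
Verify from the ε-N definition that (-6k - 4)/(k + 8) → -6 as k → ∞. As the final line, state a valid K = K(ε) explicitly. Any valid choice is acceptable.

K = 44/ε

Suppose ε > 0. For k ≥ 1, |(-6k - 4)/(k + 8) + 6| = |44|/((k + 8)) = 44/((k + 8)).
Since k + 8 ≥ k for k ≥ 1, this is ≤ 44/(k) = 44/k.
So |(-6k - 4)/(k + 8) + 6| < ε whenever k > 44/ε.
Take K = 44/ε. If k > K then |(-6k - 4)/(k + 8) + 6| ≤ 44/k < ε.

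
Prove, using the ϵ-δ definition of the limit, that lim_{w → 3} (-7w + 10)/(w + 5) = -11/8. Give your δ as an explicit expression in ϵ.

Suppose ϵ > 0. We want δ > 0 with 0 < |w − 3| < δ ⇒ |(-7w + 10)/(w + 5) + 11/8| < ϵ.
Combining over a common denominator, (-7w + 10)/(w + 5) + 11/8 = [(-7w + 10)·8 − (-11)·(w + 5)] / [8·(w + 5)] = -45(w − 3) / (8(w + 5)).
So |(-7w + 10)/(w + 5) + 11/8| = 45|w − 3| / (8·|w + 5|).
Require δ ≤ 4, so |w + 5| ≥ |8| − |w − 3| > 8 − 4 = 4.
Hence |(-7w + 10)/(w + 5) + 11/8| < 45|w − 3|/(8·4) = (45/32)|w − 3|, which is < ϵ once |w − 3| < (32/45)ϵ.
Take δ = min(4, (32/45)ϵ). Then 0 < |w − 3| < δ forces both bounds, so |(-7w + 10)/(w + 5) + 11/8| < ϵ.

δ = min(4, (32/45)ϵ)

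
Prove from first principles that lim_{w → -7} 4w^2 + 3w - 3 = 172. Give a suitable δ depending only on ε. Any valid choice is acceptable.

Let ε > 0 be given. We want δ > 0 such that 0 < |w + 7| < δ implies |(4w^2 + 3w - 3) − 172| < ε.
(4w^2 + 3w - 3) − 172 = 4w^2 + 3w - 175 = (w + 7)(4w - 25).
So |(4w^2 + 3w - 3) − 172| = |w + 7|·|4w - 25|.
Require δ ≤ 1. Then |w + 7| < 1 gives |w| < 8, and by the triangle inequality |4w - 25| ≤ 4·8 + 25 = 57.
Hence |(4w^2 + 3w - 3) − 172| ≤ 57|w + 7| < ε provided |w + 7| < ε/57.
Choosing δ = min(1, ε/57) ensures both conditions, hence |(4w^2 + 3w - 3) − 172| < ε.

δ = min(1, ε/57)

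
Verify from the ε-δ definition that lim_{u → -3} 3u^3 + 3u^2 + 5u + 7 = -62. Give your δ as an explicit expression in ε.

δ = min(1, ε/95)

Let ε > 0 be given. We want δ > 0 such that 0 < |u + 3| < δ implies |(3u^3 + 3u^2 + 5u + 7) + 62| < ε.
(3u^3 + 3u^2 + 5u + 7) + 62 = 3u^3 + 3u^2 + 5u + 69 = (u + 3)(3u^2 - 6u + 23).
So |(3u^3 + 3u^2 + 5u + 7) + 62| = |u + 3|·|3u^2 - 6u + 23|.
Require δ ≤ 1. Then |u + 3| < 1 gives |u| < 4, and by the triangle inequality |3u^2 - 6u + 23| ≤ 3·4^2 + 6·4 + 23 = 95.
Hence |(3u^3 + 3u^2 + 5u + 7) + 62| ≤ 95|u + 3| < ε provided |u + 3| < ε/95.
Choosing δ = min(1, ε/95) ensures both conditions, hence |(3u^3 + 3u^2 + 5u + 7) + 62| < ε.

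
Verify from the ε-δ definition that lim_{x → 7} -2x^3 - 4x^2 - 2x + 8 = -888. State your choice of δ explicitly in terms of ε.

Let ε > 0 be given. We want δ > 0 such that 0 < |x − 7| < δ implies |(-2x^3 - 4x^2 - 2x + 8) + 888| < ε.
(-2x^3 - 4x^2 - 2x + 8) + 888 = -2x^3 - 4x^2 - 2x + 896 = (x − 7)(-2x^2 - 18x - 128).
So |(-2x^3 - 4x^2 - 2x + 8) + 888| = |x − 7|·|-2x^2 - 18x - 128|.
Require δ ≤ 1. Then |x − 7| < 1 gives |x| < 8, and by the triangle inequality |-2x^2 - 18x - 128| ≤ 2·8^2 + 18·8 + 128 = 400.
Hence |(-2x^3 - 4x^2 - 2x + 8) + 888| ≤ 400|x − 7| < ε provided |x − 7| < ε/400.
Take δ = min(1, ε/400). Then 0 < |x − 7| < δ gives both |x − 7| < 1 and |x − 7| < ε/400, so |(-2x^3 - 4x^2 - 2x + 8) + 888| < ε.

δ = min(1, ε/400)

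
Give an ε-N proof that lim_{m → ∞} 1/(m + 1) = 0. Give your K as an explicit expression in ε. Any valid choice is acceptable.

K = 1/ε

Suppose ε > 0. For m ≥ 1, |1/(m + 1) − 0| = 1/(m + 1) ≤ 1/m.
We need 1/m < ε, i.e. m > 1/ε.
Take K = 1/ε. If m > K then |1/(m + 1)| ≤ 1/m < ε.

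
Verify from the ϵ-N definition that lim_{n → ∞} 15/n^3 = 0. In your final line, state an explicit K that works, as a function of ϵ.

K = (15/ϵ)^{1/3}

Fix ϵ > 0. For n ≥ 1, |15/n^3 − 0| = 15/n^3.
15/n^3 < ϵ ⇔ n^3 > 15/ϵ ⇔ n > (15/ϵ)^{1/3}.
Take K = (15/ϵ)^{1/3}. Then n > K implies 15/n^3 < ϵ.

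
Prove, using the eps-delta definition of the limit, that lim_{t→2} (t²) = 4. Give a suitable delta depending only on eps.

Let eps > 0 be given. We seek delta > 0 with 0 < |t − 2| < delta ⇒ |t² − 4| < eps.
Factor: t² − 4 = (t − 2)(t + 2), so |t² − 4| = |t − 2|·|t + 2|.
Restrict delta ≤ 1. Then |t − 2| < 1 gives |t| < 3, so by the triangle inequality |t + 2| ≤ 3 + 2 = 5.
Hence |t² − 4| ≤ 5|t − 2|, which is < eps once |t − 2| < eps/5.
Take delta = min(1, eps/5). If 0 < |t − 2| < delta then both bounds hold and |t² − 4| ≤ 5|t − 2| < 5·(eps/5) = eps.

delta = min(1, eps/5)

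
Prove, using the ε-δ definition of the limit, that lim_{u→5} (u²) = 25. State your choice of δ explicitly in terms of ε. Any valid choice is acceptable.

Suppose ε > 0. We seek δ > 0 with 0 < |u − 5| < δ ⇒ |u² − 25| < ε.
Factor: u² − 25 = (u − 5)(u + 5), so |u² − 25| = |u − 5|·|u + 5|.
Impose δ ≤ 1 so that |u| < 6; then |u + 5| ≤ 11.
Hence |u² − 25| ≤ 11|u − 5|, which is < ε once |u − 5| < ε/11.
Take δ = min(1, ε/11). If 0 < |u − 5| < δ then both bounds hold and |u² − 25| ≤ 11|u − 5| < 11·(ε/11) = ε.

δ = min(1, ε/11)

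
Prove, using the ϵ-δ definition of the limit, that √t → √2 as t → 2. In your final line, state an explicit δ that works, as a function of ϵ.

Suppose ϵ > 0. We want δ > 0 such that 0 < |t − 2| < δ implies |√t − √2| < ϵ.
Multiplying by the conjugate, |√t − √2| = |t − 2|/(√t + √2).
Restrict δ ≤ 2 so that |t − 2| < 2 forces t > 0, and then √t + √2 > √2.
Hence |√t − √2| < |t − 2|/√2, which is < ϵ once |t − 2| < √2·ϵ.
Take δ = min(2, √2·ϵ). If 0 < |t − 2| < δ then t > 0 and |√t − √2| < |t − 2|/√2 < ϵ.

δ = min(2, √2·ϵ)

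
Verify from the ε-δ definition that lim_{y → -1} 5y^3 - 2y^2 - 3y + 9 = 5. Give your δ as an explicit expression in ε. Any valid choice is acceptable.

Suppose ε > 0. We want δ > 0 such that 0 < |y + 1| < δ implies |(5y^3 - 2y^2 - 3y + 9) − 5| < ε.
(5y^3 - 2y^2 - 3y + 9) − 5 = 5y^3 - 2y^2 - 3y + 4 = (y + 1)(5y^2 - 7y + 4).
So |(5y^3 - 2y^2 - 3y + 9) − 5| = |y + 1|·|5y^2 - 7y + 4|.
Assume first that |y + 1| < 2, so |y| < 3. Then |5y^2 - 7y + 4| ≤ 5·3^2 + 7·3 + 4 = 70.
Hence |(5y^3 - 2y^2 - 3y + 9) − 5| ≤ 70|y + 1| < ε provided |y + 1| < ε/70.
Choosing δ = min(2, ε/70) ensures both conditions, hence |(5y^3 - 2y^2 - 3y + 9) − 5| < ε.

δ = min(2, ε/70)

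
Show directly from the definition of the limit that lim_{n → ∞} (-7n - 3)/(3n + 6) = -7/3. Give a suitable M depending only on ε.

Let ε > 0 be given. For n ≥ 1, |(-7n - 3)/(3n + 6) + 7/3| = |33|/(3(3n + 6)) = 33/(3(3n + 6)).
Since 3n + 6 ≥ 3n for n ≥ 1, this is ≤ 33/(3·3n) = (11/3)/n.
So |(-7n - 3)/(3n + 6) + 7/3| < ε whenever n > (11/3)/ε.
Take M = (11/3)/ε. If n > M then |(-7n - 3)/(3n + 6) + 7/3| ≤ (11/3)/n < ε.

M = (11/3)/ε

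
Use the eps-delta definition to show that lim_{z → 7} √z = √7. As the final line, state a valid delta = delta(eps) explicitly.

delta = min(7, √7·eps)

Let eps > 0 be given. We want delta > 0 such that 0 < |z − 7| < delta implies |√z − √7| < eps.
Rationalise: √z − √7 = (z − 7)/(√z + √7), so |√z − √7| = |z − 7|/(√z + √7).
Restrict delta ≤ 7 so that |z − 7| < 7 forces z > 0, and then √z + √7 > √7.
Hence |√z − √7| < |z − 7|/√7, which is < eps once |z − 7| < √7·eps.
Take delta = min(7, √7·eps). If 0 < |z − 7| < delta then z > 0 and |√z − √7| < |z − 7|/√7 < eps.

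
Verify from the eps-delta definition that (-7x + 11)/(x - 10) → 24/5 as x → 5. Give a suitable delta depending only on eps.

Suppose eps > 0. We want delta > 0 with 0 < |x − 5| < delta ⇒ |(-7x + 11)/(x - 10) − (24/5)| < eps.
Combining over a common denominator, (-7x + 11)/(x - 10) − (24/5) = [(-7x + 11)·(-5) − (-24)·(x - 10)] / [(-5)·(x - 10)] = 59(x − 5) / ((-5)(x - 10)).
So |(-7x + 11)/(x - 10) − (24/5)| = 59|x − 5| / (5·|x − 10|).
Require delta ≤ 5/2, so |x − 10| ≥ |-5| − |x − 5| > 5 − 5/2 = 5/2.
Hence |(-7x + 11)/(x - 10) − (24/5)| < 59|x − 5|/(5·(5/2)) = (118/25)|x − 5|, which is < eps once |x − 5| < (25/118)eps.
Take delta = min(5/2, (25/118)eps). Then 0 < |x − 5| < delta forces both bounds, so |(-7x + 11)/(x - 10) − (24/5)| < eps.

delta = min(5/2, (25/118)eps)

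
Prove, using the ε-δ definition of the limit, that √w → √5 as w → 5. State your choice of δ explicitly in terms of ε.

δ = min(5, √5·ε)

Fix ε > 0. We want δ > 0 such that 0 < |w − 5| < δ implies |√w − √5| < ε.
Rationalise: √w − √5 = (w − 5)/(√w + √5), so |√w − √5| = |w − 5|/(√w + √5).
Restrict δ ≤ 5 so that |w − 5| < 5 forces w > 0, and then √w + √5 > √5.
Hence |√w − √5| < |w − 5|/√5, which is < ε once |w − 5| < √5·ε.
Take δ = min(5, √5·ε). If 0 < |w − 5| < δ then w > 0 and |√w − √5| < |w − 5|/√5 < ε.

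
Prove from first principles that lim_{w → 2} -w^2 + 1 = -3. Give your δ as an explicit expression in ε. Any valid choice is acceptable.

δ = min(1, ε/5)

Let ε > 0 be given. We want δ > 0 such that 0 < |w − 2| < δ implies |(-w^2 + 1) + 3| < ε.
(-w^2 + 1) + 3 = -w^2 + 4 = (w − 2)(-w - 2).
So |(-w^2 + 1) + 3| = |w − 2|·|-w - 2|.
Require δ ≤ 1. Then |w − 2| < 1 gives |w| < 3, and by the triangle inequality |-w - 2| ≤ 3 + 2 = 5.
Hence |(-w^2 + 1) + 3| ≤ 5|w − 2| < ε provided |w − 2| < ε/5.
Choosing δ = min(1, ε/5) ensures both conditions, hence |(-w^2 + 1) + 3| < ε.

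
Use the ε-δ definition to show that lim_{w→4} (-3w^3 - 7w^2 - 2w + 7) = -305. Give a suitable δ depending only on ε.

Fix ε > 0. We want δ > 0 such that 0 < |w − 4| < δ implies |(-3w^3 - 7w^2 - 2w + 7) + 305| < ε.
(-3w^3 - 7w^2 - 2w + 7) + 305 = -3w^3 - 7w^2 - 2w + 312 = (w − 4)(-3w^2 - 19w - 78).
So |(-3w^3 - 7w^2 - 2w + 7) + 305| = |w − 4|·|-3w^2 - 19w - 78|.
Require δ ≤ 1. Then |w − 4| < 1 gives |w| < 5, and by the triangle inequality |-3w^2 - 19w - 78| ≤ 3·5^2 + 19·5 + 78 = 248.
Hence |(-3w^3 - 7w^2 - 2w + 7) + 305| ≤ 248|w − 4| < ε provided |w − 4| < ε/248.
Choosing δ = min(1, ε/248) ensures both conditions, hence |(-3w^3 - 7w^2 - 2w + 7) + 305| < ε.

δ = min(1, ε/248)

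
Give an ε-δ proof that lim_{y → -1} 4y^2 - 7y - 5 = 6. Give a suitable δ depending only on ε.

Let ε > 0. We want δ > 0 such that 0 < |y + 1| < δ implies |(4y^2 - 7y - 5) − 6| < ε.
(4y^2 - 7y - 5) − 6 = 4y^2 - 7y - 11 = (y + 1)(4y - 11).
So |(4y^2 - 7y - 5) − 6| = |y + 1|·|4y - 11|.
Assume first that |y + 1| < 1, so |y| < 2. Then |4y - 11| ≤ 4·2 + 11 = 19.
Hence |(4y^2 - 7y - 5) − 6| ≤ 19|y + 1| < ε provided |y + 1| < ε/19.
Choosing δ = min(1, ε/19) ensures both conditions, hence |(4y^2 - 7y - 5) − 6| < ε.

δ = min(1, ε/19)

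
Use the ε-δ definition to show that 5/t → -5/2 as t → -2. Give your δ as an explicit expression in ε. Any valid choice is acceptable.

Let ε > 0 be given. We seek δ > 0 such that 0 < |t + 2| < δ implies |5/t + 5/2| < ε.
|5/t + 5/2| = 5·|-2 − t|/(2·|t|) = 5|t + 2|/(2|t|).
Restrict δ ≤ 1. Then |t + 2| < 1 gives |t| > 1, so 2|t| > 2.
Then |5/t + 5/2| < 5|t + 2|/2, which is < ε when |t + 2| < (2/5)ε.
Take δ = min(1, (2/5)ε). Then 0 < |t + 2| < δ gives both |t + 2| < 1 and |t + 2| < (2/5)ε, so |5/t + 5/2| < ε.

δ = min(1, (2/5)ε)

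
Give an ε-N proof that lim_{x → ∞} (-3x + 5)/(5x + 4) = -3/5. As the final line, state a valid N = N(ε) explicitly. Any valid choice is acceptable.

N = (37/25)/ε

Let ε > 0. We seek N > 0 such that x > N implies |(-3x + 5)/(5x + 4) + 3/5| < ε.
(-3x + 5)/(5x + 4) + 3/5 = (5(-3x + 5) − (-3)(5x + 4)) / (5(5x + 4)) = 37/(5(5x + 4)).
For x > 0 we have 5x + 4 > 5x, so |(-3x + 5)/(5x + 4) + 3/5| = 37/(5(5x + 4)) < 37/(5·5x) = (37/25)/x.
Thus |(-3x + 5)/(5x + 4) + 3/5| < ε whenever x > (37/25)/ε.
Take N = (37/25)/ε. If x > N then |(-3x + 5)/(5x + 4) + 3/5| < (37/25)/x < ε.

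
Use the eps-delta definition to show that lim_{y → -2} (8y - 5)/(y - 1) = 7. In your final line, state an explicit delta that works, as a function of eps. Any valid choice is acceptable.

delta = min(3/2, (3/2)eps)

Let eps > 0 be given. We want delta > 0 with 0 < |y + 2| < delta ⇒ |(8y - 5)/(y - 1) − 7| < eps.
Combining over a common denominator, (8y - 5)/(y - 1) − 7 = [(8y - 5)·(-3) − (-21)·(y - 1)] / [(-3)·(y - 1)] = -3(y + 2) / ((-3)(y - 1)).
So |(8y - 5)/(y - 1) − 7| = 3|y + 2| / (3·|y − 1|).
Restrict delta ≤ 3/2. Then |y + 2| < 3/2 gives |y − 1| = |(y + 2) + (-3)| ≥ 3 − 3/2 = 3/2.
Hence |(8y - 5)/(y - 1) − 7| < 3|y + 2|/(3·(3/2)) = (2/3)|y + 2|, which is < eps once |y + 2| < (3/2)eps.
Take delta = min(3/2, (3/2)eps). Then 0 < |y + 2| < delta forces both bounds, so |(8y - 5)/(y - 1) − 7| < eps.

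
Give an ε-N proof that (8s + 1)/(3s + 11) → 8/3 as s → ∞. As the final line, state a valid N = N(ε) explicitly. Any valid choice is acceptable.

N = (85/9)/ε

Let ε > 0. We seek N > 0 such that s > N implies |(8s + 1)/(3s + 11) − (8/3)| < ε.
(8s + 1)/(3s + 11) − (8/3) = (3(8s + 1) − 8(3s + 11)) / (3(3s + 11)) = -85/(3(3s + 11)).
For s > 0 we have 3s + 11 > 3s, so |(8s + 1)/(3s + 11) − (8/3)| = 85/(3(3s + 11)) < 85/(3·3s) = (85/9)/s.
Thus |(8s + 1)/(3s + 11) − (8/3)| < ε whenever s > (85/9)/ε.
Take N = (85/9)/ε. If s > N then |(8s + 1)/(3s + 11) − (8/3)| < (85/9)/s < ε.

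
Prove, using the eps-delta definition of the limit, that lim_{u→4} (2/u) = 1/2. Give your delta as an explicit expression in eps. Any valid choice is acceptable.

Let eps > 0 be given. We seek delta > 0 such that 0 < |u − 4| < delta implies |2/u − (1/2)| < eps.
|2/u − (1/2)| = 2·|4 − u|/(4·|u|) = 2|u − 4|/(4|u|).
Restrict delta ≤ 2. Then |u − 4| < 2 gives |u| > 2, so 4|u| > 8.
Then |2/u − (1/2)| < 2|u − 4|/8, which is < eps when |u − 4| < 4eps.
Take delta = min(2, 4eps). Then 0 < |u − 4| < delta gives both |u − 4| < 2 and |u − 4| < 4eps, so |2/u − (1/2)| < eps.

delta = min(2, 4eps)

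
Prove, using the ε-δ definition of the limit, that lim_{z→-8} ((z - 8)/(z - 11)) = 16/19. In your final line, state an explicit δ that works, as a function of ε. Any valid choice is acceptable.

Suppose ε > 0. We want δ > 0 with 0 < |z + 8| < δ ⇒ |(z - 8)/(z - 11) − (16/19)| < ε.
Combining over a common denominator, (z - 8)/(z - 11) − (16/19) = [(z - 8)·(-19) − (-16)·(z - 11)] / [(-19)·(z - 11)] = -3(z + 8) / ((-19)(z - 11)).
So |(z - 8)/(z - 11) − (16/19)| = 3|z + 8| / (19·|z − 11|).
Restrict δ ≤ 19/2. Then |z + 8| < 19/2 gives |z − 11| = |(z + 8) + (-19)| ≥ 19 − 19/2 = 19/2.
Hence |(z - 8)/(z - 11) − (16/19)| < 3|z + 8|/(19·(19/2)) = (6/361)|z + 8|, which is < ε once |z + 8| < (361/6)ε.
Take δ = min(19/2, (361/6)ε). Then 0 < |z + 8| < δ forces both bounds, so |(z - 8)/(z - 11) − (16/19)| < ε.

δ = min(19/2, (361/6)ε)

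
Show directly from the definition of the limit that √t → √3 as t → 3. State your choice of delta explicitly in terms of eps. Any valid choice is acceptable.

delta = min(3, √3·eps)

Let eps > 0 be given. We want delta > 0 such that 0 < |t − 3| < delta implies |√t − √3| < eps.
Multiplying by the conjugate, |√t − √3| = |t − 3|/(√t + √3).
Restrict delta ≤ 3 so that |t − 3| < 3 forces t > 0, and then √t + √3 > √3.
Hence |√t − √3| < |t − 3|/√3, which is < eps once |t − 3| < √3·eps.
Take delta = min(3, √3·eps). If 0 < |t − 3| < delta then t > 0 and |√t − √3| < |t − 3|/√3 < eps.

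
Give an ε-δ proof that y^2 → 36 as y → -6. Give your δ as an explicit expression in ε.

Suppose ε > 0. We seek δ > 0 with 0 < |y + 6| < δ ⇒ |y^2 − 36| < ε.
Factor: y^2 − 36 = (y + 6)(y - 6), so |y^2 − 36| = |y + 6|·|y - 6|.
Impose δ ≤ 1 so that |y| < 7; then |y - 6| ≤ 13.
Hence |y^2 − 36| ≤ 13|y + 6|, which is < ε once |y + 6| < ε/13.
Take δ = min(1, ε/13). If 0 < |y + 6| < δ then both bounds hold and |y^2 − 36| ≤ 13|y + 6| < 13·(ε/13) = ε.

δ = min(1, ε/13)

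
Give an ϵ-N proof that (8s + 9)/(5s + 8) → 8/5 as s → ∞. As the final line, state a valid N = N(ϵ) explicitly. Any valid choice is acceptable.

Fix ϵ > 0. We seek N > 0 such that s > N implies |(8s + 9)/(5s + 8) − (8/5)| < ϵ.
(8s + 9)/(5s + 8) − (8/5) = (5(8s + 9) − 8(5s + 8)) / (5(5s + 8)) = -19/(5(5s + 8)).
For s > 0 we have 5s + 8 > 5s, so |(8s + 9)/(5s + 8) − (8/5)| = 19/(5(5s + 8)) < 19/(5·5s) = (19/25)/s.
Thus |(8s + 9)/(5s + 8) − (8/5)| < ϵ whenever s > (19/25)/ϵ.
Take N = (19/25)/ϵ. If s > N then |(8s + 9)/(5s + 8) − (8/5)| < (19/25)/s < ϵ.

N = (19/25)/ϵ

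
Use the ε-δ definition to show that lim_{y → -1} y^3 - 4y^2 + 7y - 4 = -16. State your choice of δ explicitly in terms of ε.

δ = min(2, ε/36)

Suppose ε > 0. We want δ > 0 such that 0 < |y + 1| < δ implies |(y^3 - 4y^2 + 7y - 4) + 16| < ε.
(y^3 - 4y^2 + 7y - 4) + 16 = y^3 - 4y^2 + 7y + 12 = (y + 1)(y^2 - 5y + 12).
So |(y^3 - 4y^2 + 7y - 4) + 16| = |y + 1|·|y^2 - 5y + 12|.
Assume first that |y + 1| < 2, so |y| < 3. Then |y^2 - 5y + 12| ≤ 3^2 + 5·3 + 12 = 36.
Hence |(y^3 - 4y^2 + 7y - 4) + 16| ≤ 36|y + 1| < ε provided |y + 1| < ε/36.
Choosing δ = min(2, ε/36) ensures both conditions, hence |(y^3 - 4y^2 + 7y - 4) + 16| < ε.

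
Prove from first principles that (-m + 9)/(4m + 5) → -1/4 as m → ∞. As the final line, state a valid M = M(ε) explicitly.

Let ε > 0. For m ≥ 1, |(-m + 9)/(4m + 5) + 1/4| = |41|/(4(4m + 5)) = 41/(4(4m + 5)).
Since 4m + 5 ≥ 4m for m ≥ 1, this is ≤ 41/(4·4m) = (41/16)/m.
So |(-m + 9)/(4m + 5) + 1/4| < ε whenever m > (41/16)/ε.
Take M = (41/16)/ε. If m > M then |(-m + 9)/(4m + 5) + 1/4| ≤ (41/16)/m < ε.

M = (41/16)/ε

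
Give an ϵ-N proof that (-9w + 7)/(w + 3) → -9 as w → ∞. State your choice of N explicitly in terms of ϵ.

Fix ϵ > 0. We seek N > 0 such that w > N implies |(-9w + 7)/(w + 3) + 9| < ϵ.
(-9w + 7)/(w + 3) + 9 = ((-9w + 7) − (-9)(w + 3)) / ((w + 3)) = 34/((w + 3)).
For w > 0 we have w + 3 > w, so |(-9w + 7)/(w + 3) + 9| = 34/((w + 3)) < 34/(w) = 34/w.
Thus |(-9w + 7)/(w + 3) + 9| < ϵ whenever w > 34/ϵ.
Take N = 34/ϵ. If w > N then |(-9w + 7)/(w + 3) + 9| < 34/w < ϵ.

N = 34/ϵ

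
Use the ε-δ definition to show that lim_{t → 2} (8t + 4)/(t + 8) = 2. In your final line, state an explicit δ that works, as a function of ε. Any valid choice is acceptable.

δ = min(5, (5/6)ε)

Let ε > 0. We want δ > 0 with 0 < |t − 2| < δ ⇒ |(8t + 4)/(t + 8) − 2| < ε.
Combining over a common denominator, (8t + 4)/(t + 8) − 2 = [(8t + 4)·10 − 20·(t + 8)] / [10·(t + 8)] = 60(t − 2) / (10(t + 8)).
So |(8t + 4)/(t + 8) − 2| = 60|t − 2| / (10·|t + 8|).
Require δ ≤ 5, so |t + 8| ≥ |10| − |t − 2| > 10 − 5 = 5.
Hence |(8t + 4)/(t + 8) − 2| < 60|t − 2|/(10·5) = (6/5)|t − 2|, which is < ε once |t − 2| < (5/6)ε.
Take δ = min(5, (5/6)ε). Then 0 < |t − 2| < δ forces both bounds, so |(8t + 4)/(t + 8) − 2| < ε.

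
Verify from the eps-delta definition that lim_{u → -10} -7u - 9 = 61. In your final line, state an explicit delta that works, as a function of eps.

delta = eps/7

Let eps > 0 be given. We need delta > 0 so that 0 < |u + 10| < delta implies |(-7u - 9) − 61| < eps.
Since (-7u - 9) − 61 = -7(u + 10), we have |(-7u - 9) − 61| = 7|u + 10|.
Thus it suffices that |u + 10| < eps/7.
Take delta = eps/7. If 0 < |u + 10| < delta then |(-7u - 9) − 61| = 7|u + 10| < 7·(eps/7) = eps.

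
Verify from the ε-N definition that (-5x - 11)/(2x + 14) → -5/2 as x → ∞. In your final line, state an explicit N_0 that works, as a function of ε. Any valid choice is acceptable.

Let ε > 0 be given. We seek N_0 > 0 such that x > N_0 implies |(-5x - 11)/(2x + 14) + 5/2| < ε.
(-5x - 11)/(2x + 14) + 5/2 = (2(-5x - 11) − (-5)(2x + 14)) / (2(2x + 14)) = 48/(2(2x + 14)).
For x > 0 we have 2x + 14 > 2x, so |(-5x - 11)/(2x + 14) + 5/2| = 48/(2(2x + 14)) < 48/(2·2x) = 12/x.
Thus |(-5x - 11)/(2x + 14) + 5/2| < ε whenever x > 12/ε.
Take N_0 = 12/ε. If x > N_0 then |(-5x - 11)/(2x + 14) + 5/2| < 12/x < ε.

N_0 = 12/ε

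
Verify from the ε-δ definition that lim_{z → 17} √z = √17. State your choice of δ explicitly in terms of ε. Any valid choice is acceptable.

Suppose ε > 0. We want δ > 0 such that 0 < |z − 17| < δ implies |√z − √17| < ε.
Rationalise: √z − √17 = (z − 17)/(√z + √17), so |√z − √17| = |z − 17|/(√z + √17).
Restrict δ ≤ 17 so that |z − 17| < 17 forces z > 0, and then √z + √17 > √17.
Hence |√z − √17| < |z − 17|/√17, which is < ε once |z − 17| < √17·ε.
Take δ = min(17, √17·ε). If 0 < |z − 17| < δ then z > 0 and |√z − √17| < |z − 17|/√17 < ε.

δ = min(17, √17·ε)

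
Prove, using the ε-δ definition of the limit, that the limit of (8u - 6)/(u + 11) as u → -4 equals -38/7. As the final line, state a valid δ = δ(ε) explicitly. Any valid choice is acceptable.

Let ε > 0 be given. We want δ > 0 with 0 < |u + 4| < δ ⇒ |(8u - 6)/(u + 11) + 38/7| < ε.
Combining over a common denominator, (8u - 6)/(u + 11) + 38/7 = [(8u - 6)·7 − (-38)·(u + 11)] / [7·(u + 11)] = 94(u + 4) / (7(u + 11)).
So |(8u - 6)/(u + 11) + 38/7| = 94|u + 4| / (7·|u + 11|).
Require δ ≤ 7/2, so |u + 11| ≥ |7| − |u + 4| > 7 − 7/2 = 7/2.
Hence |(8u - 6)/(u + 11) + 38/7| < 94|u + 4|/(7·(7/2)) = (188/49)|u + 4|, which is < ε once |u + 4| < (49/188)ε.
Take δ = min(7/2, (49/188)ε). Then 0 < |u + 4| < δ forces both bounds, so |(8u - 6)/(u + 11) + 38/7| < ε.

δ = min(7/2, (49/188)ε)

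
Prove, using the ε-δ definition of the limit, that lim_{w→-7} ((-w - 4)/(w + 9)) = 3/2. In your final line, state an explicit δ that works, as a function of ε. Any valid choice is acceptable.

Fix ε > 0. We want δ > 0 with 0 < |w + 7| < δ ⇒ |(-w - 4)/(w + 9) − (3/2)| < ε.
Combining over a common denominator, (-w - 4)/(w + 9) − (3/2) = [(-w - 4)·2 − 3·(w + 9)] / [2·(w + 9)] = -5(w + 7) / (2(w + 9)).
So |(-w - 4)/(w + 9) − (3/2)| = 5|w + 7| / (2·|w + 9|).
Require δ ≤ 1, so |w + 9| ≥ |2| − |w + 7| > 2 − 1 = 1.
Hence |(-w - 4)/(w + 9) − (3/2)| < 5|w + 7|/(2·1) = (5/2)|w + 7|, which is < ε once |w + 7| < (2/5)ε.
Take δ = min(1, (2/5)ε). Then 0 < |w + 7| < δ forces both bounds, so |(-w - 4)/(w + 9) − (3/2)| < ε.

δ = min(1, (2/5)ε)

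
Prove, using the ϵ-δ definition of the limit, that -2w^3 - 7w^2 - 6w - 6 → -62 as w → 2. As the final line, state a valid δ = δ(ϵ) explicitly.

δ = min(1, ϵ/79)

Let ϵ > 0. We want δ > 0 such that 0 < |w − 2| < δ implies |(-2w^3 - 7w^2 - 6w - 6) + 62| < ϵ.
(-2w^3 - 7w^2 - 6w - 6) + 62 = -2w^3 - 7w^2 - 6w + 56 = (w − 2)(-2w^2 - 11w - 28).
So |(-2w^3 - 7w^2 - 6w - 6) + 62| = |w − 2|·|-2w^2 - 11w - 28|.
Assume first that |w − 2| < 1, so |w| < 3. Then |-2w^2 - 11w - 28| ≤ 2·3^2 + 11·3 + 28 = 79.
Hence |(-2w^3 - 7w^2 - 6w - 6) + 62| ≤ 79|w − 2| < ϵ provided |w − 2| < ϵ/79.
Choosing δ = min(1, ϵ/79) ensures both conditions, hence |(-2w^3 - 7w^2 - 6w - 6) + 62| < ϵ.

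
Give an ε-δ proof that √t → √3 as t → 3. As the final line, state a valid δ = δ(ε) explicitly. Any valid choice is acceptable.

δ = min(3, √3·ε)

Fix ε > 0. We want δ > 0 such that 0 < |t − 3| < δ implies |√t − √3| < ε.
Rationalise: √t − √3 = (t − 3)/(√t + √3), so |√t − √3| = |t − 3|/(√t + √3).
Restrict δ ≤ 3 so that |t − 3| < 3 forces t > 0, and then √t + √3 > √3.
Hence |√t − √3| < |t − 3|/√3, which is < ε once |t − 3| < √3·ε.
Take δ = min(3, √3·ε). If 0 < |t − 3| < δ then t > 0 and |√t − √3| < |t − 3|/√3 < ε.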